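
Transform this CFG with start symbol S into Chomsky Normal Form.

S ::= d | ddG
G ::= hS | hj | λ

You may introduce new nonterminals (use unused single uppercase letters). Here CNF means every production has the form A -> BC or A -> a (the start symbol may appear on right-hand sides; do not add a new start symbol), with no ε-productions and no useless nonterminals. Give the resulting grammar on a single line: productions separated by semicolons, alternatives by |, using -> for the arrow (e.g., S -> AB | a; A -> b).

Nullable: {G}; after ε-elimination: S -> d | dd | ddG; G -> hS | hj.
No unit productions to eliminate.
TERM: introduce C -> d, A -> h, B -> j and substitute in every rule of length ≥2.
BIN: S -> CCG becomes S -> CD, D -> CG.

S -> d | CC | CD; A -> h; B -> j; C -> d; D -> CG; G -> AB | AS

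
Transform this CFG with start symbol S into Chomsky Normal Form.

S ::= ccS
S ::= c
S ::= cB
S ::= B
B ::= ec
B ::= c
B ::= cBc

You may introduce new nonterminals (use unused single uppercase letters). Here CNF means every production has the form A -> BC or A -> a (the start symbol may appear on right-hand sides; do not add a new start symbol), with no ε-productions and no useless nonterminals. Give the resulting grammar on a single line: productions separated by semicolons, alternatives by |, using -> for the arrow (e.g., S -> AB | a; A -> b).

S -> c | AB | AE | AF | CA; A -> c; B -> c | AD | CA; C -> e; D -> BA; E -> AS; F -> BA

No ε-productions.
After unit-elimination: S -> c | cB | ec | cBc | ccS; B -> c | ec | cBc.
TERM: introduce A -> c, C -> e and substitute in every rule of length ≥2.
BIN: B -> ABA becomes B -> AD, D -> BA; S -> AAS becomes S -> AE, E -> AS; S -> ABA becomes S -> AF, F -> BA.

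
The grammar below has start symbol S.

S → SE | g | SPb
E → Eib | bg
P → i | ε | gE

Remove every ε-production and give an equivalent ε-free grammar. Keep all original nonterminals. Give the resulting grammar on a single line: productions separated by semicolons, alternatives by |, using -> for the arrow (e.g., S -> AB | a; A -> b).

S -> g | SE | Sb | SPb; E -> bg | Eib; P -> i | gE

Nullable set: {P}.
S -> SPb: P nullable, giving SPb | Sb.
Drop P -> ε.
Unchanged (no nullable symbols): S -> SE; S -> g; E -> Eib; E -> bg; P -> gE; P -> i.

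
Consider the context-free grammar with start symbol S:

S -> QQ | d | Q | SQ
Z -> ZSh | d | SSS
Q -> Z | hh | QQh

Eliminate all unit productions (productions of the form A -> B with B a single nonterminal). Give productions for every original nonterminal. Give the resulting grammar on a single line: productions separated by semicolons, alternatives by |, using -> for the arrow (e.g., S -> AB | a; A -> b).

S -> d | QQ | SQ | hh | QQh | SSS | ZSh; Q -> d | hh | QQh | SSS | ZSh; Z -> d | SSS | ZSh

Unit productions: Q->Z, S->Q.
Unit pairs (A ⇒* B via units): (Q,Z), (S,Q), (S,Z).
S: inherits non-unit rules of {Q, S, Z} → QQ | QQh | SQ | SSS | ZSh | d | hh.
Q: inherits non-unit rules of {Q, Z} → QQh | SSS | ZSh | d | hh.
Z: inherits non-unit rules of {Z} → SSS | ZSh | d.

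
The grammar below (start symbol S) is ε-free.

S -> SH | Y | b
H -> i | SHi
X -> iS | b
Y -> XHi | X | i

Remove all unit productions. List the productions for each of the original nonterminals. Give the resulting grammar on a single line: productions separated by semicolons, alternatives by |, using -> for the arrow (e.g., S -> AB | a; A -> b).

Unit productions: S->Y, Y->X.
Unit pairs (A ⇒* B via units): (S,X), (S,Y), (Y,X).
S: inherits non-unit rules of {S, X, Y} → SH | XHi | b | i | iS.
H: inherits non-unit rules of {H} → SHi | i.
X: inherits non-unit rules of {X} → b | iS.
Y: inherits non-unit rules of {X, Y} → XHi | b | i | iS.

S -> b | i | SH | iS | XHi; H -> i | SHi; X -> b | iS; Y -> b | i | iS | XHi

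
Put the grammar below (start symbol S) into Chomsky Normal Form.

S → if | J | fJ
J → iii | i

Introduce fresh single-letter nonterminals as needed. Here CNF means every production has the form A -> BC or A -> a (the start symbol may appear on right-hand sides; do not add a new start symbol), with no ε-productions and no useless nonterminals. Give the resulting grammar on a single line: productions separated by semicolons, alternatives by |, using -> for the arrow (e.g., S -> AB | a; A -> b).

No ε-productions.
After unit-elimination: S -> i | fJ | if | iii; J -> i | iii.
TERM: introduce B -> f, A -> i and substitute in every rule of length ≥2.
BIN: J -> AAA becomes J -> AC, C -> AA; S -> AAA becomes S -> AD, D -> AA.

S -> i | AB | AD | BJ; A -> i; B -> f; C -> AA; D -> AA; J -> i | AC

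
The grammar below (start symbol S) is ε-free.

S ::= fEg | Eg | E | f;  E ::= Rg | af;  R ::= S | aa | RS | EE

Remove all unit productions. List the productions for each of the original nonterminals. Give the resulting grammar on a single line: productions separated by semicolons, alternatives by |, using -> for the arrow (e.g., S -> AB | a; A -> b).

Unit productions: R->S, S->E.
Unit pairs (A ⇒* B via units): (R,E), (R,S), (S,E).
S: inherits non-unit rules of {E, S} → Eg | Rg | af | f | fEg.
E: inherits non-unit rules of {E} → Rg | af.
R: inherits non-unit rules of {E, R, S} → EE | Eg | RS | Rg | aa | af | f | fEg.

S -> f | Eg | Rg | af | fEg; E -> Rg | af; R -> f | EE | Eg | RS | Rg | aa | af | fEg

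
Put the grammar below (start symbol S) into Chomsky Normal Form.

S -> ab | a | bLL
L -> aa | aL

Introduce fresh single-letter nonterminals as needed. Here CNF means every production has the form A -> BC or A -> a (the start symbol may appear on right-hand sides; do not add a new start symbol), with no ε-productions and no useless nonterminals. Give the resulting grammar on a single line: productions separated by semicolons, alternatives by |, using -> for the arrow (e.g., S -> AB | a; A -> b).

No ε-productions.
No unit productions to eliminate.
TERM: introduce A -> a, B -> b and substitute in every rule of length ≥2.
BIN: S -> BLL becomes S -> BC, C -> LL.

S -> a | AB | BC; A -> a; B -> b; C -> LL; L -> AA | AL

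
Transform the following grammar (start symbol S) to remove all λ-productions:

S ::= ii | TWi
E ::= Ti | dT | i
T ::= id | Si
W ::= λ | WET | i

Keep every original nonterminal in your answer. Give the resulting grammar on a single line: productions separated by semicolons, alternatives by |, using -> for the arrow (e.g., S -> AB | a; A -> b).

Nullable set: {W}.
S -> TWi: W nullable, giving TWi | Ti.
Drop W -> λ.
W -> WET: W nullable, giving ET | WET.
Unchanged (no nullable symbols): S -> ii; E -> Ti; E -> dT; E -> i; T -> Si; T -> id; W -> i.

S -> Ti | ii | TWi; E -> i | Ti | dT; T -> Si | id; W -> i | ET | WET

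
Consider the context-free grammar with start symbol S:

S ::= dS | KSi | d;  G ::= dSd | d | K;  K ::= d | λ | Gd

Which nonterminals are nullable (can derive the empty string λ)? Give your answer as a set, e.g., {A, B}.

Directly nullable (have an ε-rule): {K}.
G is nullable via G -> K (every symbol on the right is already known nullable).
Not nullable: S — each has a terminal in every rule's right-hand side or depends on a non-nullable symbol.

{G, K}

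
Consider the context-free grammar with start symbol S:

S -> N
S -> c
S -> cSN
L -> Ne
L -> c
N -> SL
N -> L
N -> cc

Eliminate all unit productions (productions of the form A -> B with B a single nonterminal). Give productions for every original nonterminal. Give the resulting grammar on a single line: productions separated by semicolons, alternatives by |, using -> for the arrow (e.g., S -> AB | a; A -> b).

S -> c | Ne | SL | cc | cSN; L -> c | Ne; N -> c | Ne | SL | cc

Unit productions: N->L, S->N.
Unit pairs (A ⇒* B via units): (N,L), (S,L), (S,N).
S: inherits non-unit rules of {L, N, S} → Ne | SL | c | cSN | cc.
L: inherits non-unit rules of {L} → Ne | c.
N: inherits non-unit rules of {L, N} → Ne | SL | c | cc.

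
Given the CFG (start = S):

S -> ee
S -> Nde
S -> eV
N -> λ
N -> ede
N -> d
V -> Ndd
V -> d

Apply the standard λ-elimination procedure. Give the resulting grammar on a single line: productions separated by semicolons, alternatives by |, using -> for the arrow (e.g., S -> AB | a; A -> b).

S -> de | eV | ee | Nde; N -> d | ede; V -> d | dd | Ndd

Nullable set: {N}.
S -> Nde: N nullable, giving Nde | de.
Drop N -> λ.
V -> Ndd: N nullable, giving Ndd | dd.
Unchanged (no nullable symbols): S -> eV; S -> ee; N -> d; N -> ede; V -> d.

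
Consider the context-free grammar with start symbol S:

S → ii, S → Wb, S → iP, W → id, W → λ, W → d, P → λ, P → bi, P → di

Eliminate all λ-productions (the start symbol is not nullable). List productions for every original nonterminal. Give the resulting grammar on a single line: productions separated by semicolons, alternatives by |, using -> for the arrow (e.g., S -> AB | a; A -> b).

S -> b | i | Wb | iP | ii; P -> bi | di; W -> d | id

Nullable set: {P, W}.
S -> Wb: W nullable, giving Wb | b.
S -> iP: P nullable, giving i | iP.
Drop P -> λ.
Drop W -> λ.
Unchanged (no nullable symbols): S -> ii; P -> bi; P -> di; W -> d; W -> id.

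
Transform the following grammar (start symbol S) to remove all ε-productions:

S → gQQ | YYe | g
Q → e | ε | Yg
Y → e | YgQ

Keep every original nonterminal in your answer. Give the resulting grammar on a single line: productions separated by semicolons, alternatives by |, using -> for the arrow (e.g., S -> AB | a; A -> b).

Nullable set: {Q}.
S -> gQQ: Q, Q nullable, giving g | gQ | gQQ.
Drop Q -> ε.
Y -> YgQ: Q nullable, giving Yg | YgQ.
Unchanged (no nullable symbols): S -> YYe; S -> g; Q -> Yg; Q -> e; Y -> e.

S -> g | gQ | YYe | gQQ; Q -> e | Yg; Y -> e | Yg | YgQ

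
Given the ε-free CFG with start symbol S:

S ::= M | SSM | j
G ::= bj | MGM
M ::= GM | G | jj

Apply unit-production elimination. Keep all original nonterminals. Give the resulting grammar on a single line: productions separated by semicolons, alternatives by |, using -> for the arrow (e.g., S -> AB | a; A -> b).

Unit productions: M->G, S->M.
Unit pairs (A ⇒* B via units): (M,G), (S,G), (S,M).
S: inherits non-unit rules of {G, M, S} → GM | MGM | SSM | bj | j | jj.
G: inherits non-unit rules of {G} → MGM | bj.
M: inherits non-unit rules of {G, M} → GM | MGM | bj | jj.

S -> j | GM | bj | jj | MGM | SSM; G -> bj | MGM; M -> GM | bj | jj | MGM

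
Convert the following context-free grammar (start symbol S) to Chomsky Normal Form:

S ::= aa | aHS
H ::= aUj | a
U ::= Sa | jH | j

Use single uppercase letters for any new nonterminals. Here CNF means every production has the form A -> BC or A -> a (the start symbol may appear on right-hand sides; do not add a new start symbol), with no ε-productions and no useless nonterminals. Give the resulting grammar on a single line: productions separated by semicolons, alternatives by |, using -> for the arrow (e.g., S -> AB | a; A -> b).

No ε-productions.
No unit productions to eliminate.
TERM: introduce A -> a, B -> j and substitute in every rule of length ≥2.
BIN: H -> AUB becomes H -> AC, C -> UB; S -> AHS becomes S -> AD, D -> HS.

S -> AA | AD; A -> a; B -> j; C -> UB; D -> HS; H -> a | AC; U -> j | BH | SA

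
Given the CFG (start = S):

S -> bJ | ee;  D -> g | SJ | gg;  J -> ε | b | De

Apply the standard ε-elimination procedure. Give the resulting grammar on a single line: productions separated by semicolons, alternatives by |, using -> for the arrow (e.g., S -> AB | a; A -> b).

S -> b | bJ | ee; D -> S | g | SJ | gg; J -> b | De

Nullable set: {J}.
S -> bJ: J nullable, giving b | bJ.
D -> SJ: J nullable, giving S | SJ.
Drop J -> ε.
Unchanged (no nullable symbols): S -> ee; D -> g; D -> gg; J -> De; J -> b.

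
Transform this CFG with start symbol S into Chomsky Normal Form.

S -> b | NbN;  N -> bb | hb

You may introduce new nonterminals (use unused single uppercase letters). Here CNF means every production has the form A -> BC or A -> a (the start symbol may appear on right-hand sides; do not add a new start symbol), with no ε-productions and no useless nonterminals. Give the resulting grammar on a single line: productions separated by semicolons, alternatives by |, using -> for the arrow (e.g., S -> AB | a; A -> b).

No ε-productions.
No unit productions to eliminate.
TERM: introduce A -> b, B -> h and substitute in every rule of length ≥2.
BIN: S -> NAN becomes S -> NC, C -> AN.

S -> b | NC; A -> b; B -> h; C -> AN; N -> AA | BA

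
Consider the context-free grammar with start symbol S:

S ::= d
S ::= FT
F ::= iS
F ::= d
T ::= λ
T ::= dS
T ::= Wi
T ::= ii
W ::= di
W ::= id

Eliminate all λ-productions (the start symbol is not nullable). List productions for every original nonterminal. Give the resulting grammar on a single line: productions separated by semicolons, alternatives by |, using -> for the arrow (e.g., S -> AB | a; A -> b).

S -> F | d | FT; F -> d | iS; T -> Wi | dS | ii; W -> di | id

Nullable set: {T}.
S -> FT: T nullable, giving F | FT.
Drop T -> λ.
Unchanged (no nullable symbols): S -> d; F -> d; F -> iS; T -> Wi; T -> dS; T -> ii; W -> di; W -> id.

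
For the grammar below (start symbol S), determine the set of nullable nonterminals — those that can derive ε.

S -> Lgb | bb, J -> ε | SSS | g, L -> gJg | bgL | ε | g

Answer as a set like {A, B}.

Directly nullable (have an ε-rule): {J, L}.
Not nullable: S — each has a terminal in every rule's right-hand side or depends on a non-nullable symbol.

{J, L}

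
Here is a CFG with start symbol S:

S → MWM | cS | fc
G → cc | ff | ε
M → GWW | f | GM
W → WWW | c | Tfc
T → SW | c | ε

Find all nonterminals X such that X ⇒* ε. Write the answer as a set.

Directly nullable (have an ε-rule): {G, T}.
Not nullable: M, S, W — each has a terminal in every rule's right-hand side or depends on a non-nullable symbol.

{G, T}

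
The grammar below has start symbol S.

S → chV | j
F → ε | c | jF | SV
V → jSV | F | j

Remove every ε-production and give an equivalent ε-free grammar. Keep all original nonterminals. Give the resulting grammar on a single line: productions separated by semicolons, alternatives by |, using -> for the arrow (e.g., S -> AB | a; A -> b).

S -> j | ch | chV; F -> S | c | j | SV | jF; V -> F | j | jS | jSV

Nullable set: {F, V}.
S -> chV: V nullable, giving ch | chV.
Drop F -> ε.
F -> SV: V nullable, giving S | SV.
F -> jF: F nullable, giving j | jF.
V -> F: F nullable, giving F.
V -> jSV: V nullable, giving jS | jSV.
Unchanged (no nullable symbols): S -> j; F -> c; V -> j.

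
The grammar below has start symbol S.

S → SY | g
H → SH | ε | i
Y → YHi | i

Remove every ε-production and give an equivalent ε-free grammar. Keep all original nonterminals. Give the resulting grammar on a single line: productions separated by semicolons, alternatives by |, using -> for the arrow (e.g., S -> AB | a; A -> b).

S -> g | SY; H -> S | i | SH; Y -> i | Yi | YHi

Nullable set: {H}.
Drop H -> ε.
H -> SH: H nullable, giving S | SH.
Y -> YHi: H nullable, giving YHi | Yi.
Unchanged (no nullable symbols): S -> SY; S -> g; H -> i; Y -> i.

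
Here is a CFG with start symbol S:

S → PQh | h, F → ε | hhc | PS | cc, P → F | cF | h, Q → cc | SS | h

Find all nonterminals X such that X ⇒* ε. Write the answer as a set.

{F, P}

Directly nullable (have an ε-rule): {F}.
P is nullable via P -> F (every symbol on the right is already known nullable).
Not nullable: Q, S — each has a terminal in every rule's right-hand side or depends on a non-nullable symbol.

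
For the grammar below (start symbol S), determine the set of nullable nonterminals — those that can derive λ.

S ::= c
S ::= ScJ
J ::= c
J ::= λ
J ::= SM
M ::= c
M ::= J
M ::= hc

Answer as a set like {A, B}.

{J, M}

Directly nullable (have an ε-rule): {J}.
M is nullable via M -> J (every symbol on the right is already known nullable).
Not nullable: S — each has a terminal in every rule's right-hand side or depends on a non-nullable symbol.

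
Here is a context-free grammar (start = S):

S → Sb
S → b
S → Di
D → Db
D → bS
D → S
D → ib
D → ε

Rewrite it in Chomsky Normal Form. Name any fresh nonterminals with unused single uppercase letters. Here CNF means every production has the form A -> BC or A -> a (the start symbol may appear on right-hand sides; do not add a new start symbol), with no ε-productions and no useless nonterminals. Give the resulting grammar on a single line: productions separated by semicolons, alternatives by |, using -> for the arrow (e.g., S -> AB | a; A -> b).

S -> b | i | DB | SA; A -> b; B -> i; D -> b | i | AS | BA | DA | DB | SA

Nullable: {D}; after ε-elimination: S -> b | i | Di | Sb; D -> S | b | Db | bS | ib.
After unit-elimination: S -> b | i | Di | Sb; D -> b | i | Db | Di | Sb | bS | ib.
TERM: introduce A -> b, B -> i and substitute in every rule of length ≥2.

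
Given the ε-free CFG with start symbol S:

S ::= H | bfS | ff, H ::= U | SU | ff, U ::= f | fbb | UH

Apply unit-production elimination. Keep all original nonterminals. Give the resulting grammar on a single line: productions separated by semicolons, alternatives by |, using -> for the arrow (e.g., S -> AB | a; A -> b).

S -> f | SU | UH | ff | bfS | fbb; H -> f | SU | UH | ff | fbb; U -> f | UH | fbb

Unit productions: H->U, S->H.
Unit pairs (A ⇒* B via units): (H,U), (S,H), (S,U).
S: inherits non-unit rules of {H, S, U} → SU | UH | bfS | f | fbb | ff.
H: inherits non-unit rules of {H, U} → SU | UH | f | fbb | ff.
U: inherits non-unit rules of {U} → UH | f | fbb.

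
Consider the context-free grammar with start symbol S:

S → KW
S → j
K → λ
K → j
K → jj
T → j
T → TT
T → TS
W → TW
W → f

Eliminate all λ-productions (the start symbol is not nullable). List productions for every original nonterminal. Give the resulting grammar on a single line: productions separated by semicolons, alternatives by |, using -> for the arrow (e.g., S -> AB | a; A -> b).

Nullable set: {K}.
S -> KW: K nullable, giving KW | W.
Drop K -> λ.
Unchanged (no nullable symbols): S -> j; K -> j; K -> jj; T -> TS; T -> TT; T -> j; W -> TW; W -> f.

S -> W | j | KW; K -> j | jj; T -> j | TS | TT; W -> f | TW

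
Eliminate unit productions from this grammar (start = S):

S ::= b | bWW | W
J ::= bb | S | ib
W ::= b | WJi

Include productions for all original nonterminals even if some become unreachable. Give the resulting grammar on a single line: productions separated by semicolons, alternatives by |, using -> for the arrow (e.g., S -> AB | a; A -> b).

Unit productions: J->S, S->W.
Unit pairs (A ⇒* B via units): (J,S), (J,W), (S,W).
S: inherits non-unit rules of {S, W} → WJi | b | bWW.
J: inherits non-unit rules of {J, S, W} → WJi | b | bWW | bb | ib.
W: inherits non-unit rules of {W} → WJi | b.

S -> b | WJi | bWW; J -> b | bb | ib | WJi | bWW; W -> b | WJi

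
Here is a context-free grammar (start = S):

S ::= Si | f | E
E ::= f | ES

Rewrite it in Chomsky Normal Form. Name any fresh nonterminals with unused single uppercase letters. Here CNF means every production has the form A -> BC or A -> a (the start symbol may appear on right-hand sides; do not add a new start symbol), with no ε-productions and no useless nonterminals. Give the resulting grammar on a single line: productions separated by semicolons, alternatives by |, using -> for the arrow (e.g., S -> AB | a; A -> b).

S -> f | ES | SA; A -> i; E -> f | ES

No ε-productions.
After unit-elimination: S -> f | ES | Si; E -> f | ES.
TERM: introduce A -> i and substitute in every rule of length ≥2.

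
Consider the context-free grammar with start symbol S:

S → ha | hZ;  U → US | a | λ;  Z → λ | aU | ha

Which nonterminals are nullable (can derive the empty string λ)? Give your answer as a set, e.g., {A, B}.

Directly nullable (have an ε-rule): {U, Z}.
Not nullable: S — each has a terminal in every rule's right-hand side or depends on a non-nullable symbol.

{U, Z}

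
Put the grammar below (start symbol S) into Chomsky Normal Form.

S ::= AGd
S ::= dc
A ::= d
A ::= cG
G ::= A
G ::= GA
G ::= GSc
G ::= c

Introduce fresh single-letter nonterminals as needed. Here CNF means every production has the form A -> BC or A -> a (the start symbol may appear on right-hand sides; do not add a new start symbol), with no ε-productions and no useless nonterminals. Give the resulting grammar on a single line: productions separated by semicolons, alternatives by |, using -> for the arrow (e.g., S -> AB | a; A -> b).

No ε-productions.
After unit-elimination: S -> dc | AGd; A -> d | cG; G -> c | d | GA | cG | GSc.
TERM: introduce B -> c, C -> d and substitute in every rule of length ≥2.
BIN: G -> GSB becomes G -> GD, D -> SB; S -> AGC becomes S -> AE, E -> GC.

S -> AE | CB; A -> d | BG; B -> c; C -> d; D -> SB; E -> GC; G -> c | d | BG | GA | GD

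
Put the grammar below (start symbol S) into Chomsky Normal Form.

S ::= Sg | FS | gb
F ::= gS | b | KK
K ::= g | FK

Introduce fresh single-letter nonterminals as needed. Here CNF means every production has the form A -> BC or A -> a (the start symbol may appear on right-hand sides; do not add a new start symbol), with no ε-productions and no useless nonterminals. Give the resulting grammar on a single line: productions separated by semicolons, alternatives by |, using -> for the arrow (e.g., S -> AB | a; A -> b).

No ε-productions.
No unit productions to eliminate.
TERM: introduce B -> b, A -> g and substitute in every rule of length ≥2.

S -> AB | FS | SA; A -> g; B -> b; F -> b | AS | KK; K -> g | FK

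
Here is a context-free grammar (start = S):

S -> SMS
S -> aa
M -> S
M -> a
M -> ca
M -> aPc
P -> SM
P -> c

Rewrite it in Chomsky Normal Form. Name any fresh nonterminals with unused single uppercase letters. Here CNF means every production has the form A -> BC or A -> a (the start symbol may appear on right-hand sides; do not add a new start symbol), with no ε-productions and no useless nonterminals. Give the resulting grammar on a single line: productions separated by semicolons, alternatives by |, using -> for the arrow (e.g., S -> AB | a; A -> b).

S -> AA | SE; A -> a; B -> c; C -> PB; D -> MS; E -> MS; M -> a | AA | AC | BA | SD; P -> c | SM

No ε-productions.
After unit-elimination: S -> aa | SMS; M -> a | aa | ca | SMS | aPc; P -> c | SM.
TERM: introduce A -> a, B -> c and substitute in every rule of length ≥2.
BIN: M -> APB becomes M -> AC, C -> PB; M -> SMS becomes M -> SD, D -> MS; S -> SMS becomes S -> SE, E -> MS.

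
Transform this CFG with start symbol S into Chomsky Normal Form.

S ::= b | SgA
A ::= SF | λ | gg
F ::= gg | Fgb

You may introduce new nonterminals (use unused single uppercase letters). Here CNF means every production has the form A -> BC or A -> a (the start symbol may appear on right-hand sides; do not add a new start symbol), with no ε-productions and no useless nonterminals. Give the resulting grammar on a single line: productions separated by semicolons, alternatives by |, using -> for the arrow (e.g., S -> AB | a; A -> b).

Nullable: {A}; after ε-elimination: S -> b | Sg | SgA; A -> SF | gg; F -> gg | Fgb.
No unit productions to eliminate.
TERM: introduce C -> b, B -> g and substitute in every rule of length ≥2.
BIN: F -> FBC becomes F -> FD, D -> BC; S -> SBA becomes S -> SE, E -> BA.

S -> b | SB | SE; A -> BB | SF; B -> g; C -> b; D -> BC; E -> BA; F -> BB | FD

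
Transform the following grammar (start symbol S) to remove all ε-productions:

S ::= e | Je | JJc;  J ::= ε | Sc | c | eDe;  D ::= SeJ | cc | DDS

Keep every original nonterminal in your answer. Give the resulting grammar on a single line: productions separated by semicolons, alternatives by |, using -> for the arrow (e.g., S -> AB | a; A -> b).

S -> c | e | Jc | Je | JJc; D -> Se | cc | DDS | SeJ; J -> c | Sc | eDe

Nullable set: {J}.
S -> JJc: J, J nullable, giving JJc | Jc | c.
S -> Je: J nullable, giving Je | e.
D -> SeJ: J nullable, giving Se | SeJ.
Drop J -> ε.
Unchanged (no nullable symbols): S -> e; D -> DDS; D -> cc; J -> Sc; J -> c; J -> eDe.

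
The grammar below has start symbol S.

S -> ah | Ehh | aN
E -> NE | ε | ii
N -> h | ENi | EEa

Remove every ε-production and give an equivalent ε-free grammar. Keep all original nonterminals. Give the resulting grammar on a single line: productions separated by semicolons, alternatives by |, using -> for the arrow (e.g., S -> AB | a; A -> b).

Nullable set: {E}.
S -> Ehh: E nullable, giving Ehh | hh.
Drop E -> ε.
E -> NE: E nullable, giving N | NE.
N -> EEa: E, E nullable, giving EEa | Ea | a.
N -> ENi: E nullable, giving ENi | Ni.
Unchanged (no nullable symbols): S -> aN; S -> ah; E -> ii; N -> h.

S -> aN | ah | hh | Ehh; E -> N | NE | ii; N -> a | h | Ea | Ni | EEa | ENi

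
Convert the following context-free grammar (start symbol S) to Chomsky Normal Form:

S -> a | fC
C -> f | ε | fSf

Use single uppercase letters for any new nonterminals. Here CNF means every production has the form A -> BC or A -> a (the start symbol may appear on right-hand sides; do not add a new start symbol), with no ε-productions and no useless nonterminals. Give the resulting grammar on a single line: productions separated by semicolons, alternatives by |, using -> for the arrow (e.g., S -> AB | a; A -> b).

Nullable: {C}; after ε-elimination: S -> a | f | fC; C -> f | fSf.
No unit productions to eliminate.
TERM: introduce A -> f and substitute in every rule of length ≥2.
BIN: C -> ASA becomes C -> AB, B -> SA.

S -> a | f | AC; A -> f; B -> SA; C -> f | AB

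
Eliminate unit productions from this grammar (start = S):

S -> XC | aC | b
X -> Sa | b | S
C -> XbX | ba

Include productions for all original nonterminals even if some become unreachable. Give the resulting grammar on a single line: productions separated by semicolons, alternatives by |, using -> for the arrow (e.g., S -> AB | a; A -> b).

Unit productions: X->S.
Unit pairs (A ⇒* B via units): (X,S).
S: inherits non-unit rules of {S} → XC | aC | b.
C: inherits non-unit rules of {C} → XbX | ba.
X: inherits non-unit rules of {S, X} → Sa | XC | aC | b.

S -> b | XC | aC; C -> ba | XbX; X -> b | Sa | XC | aC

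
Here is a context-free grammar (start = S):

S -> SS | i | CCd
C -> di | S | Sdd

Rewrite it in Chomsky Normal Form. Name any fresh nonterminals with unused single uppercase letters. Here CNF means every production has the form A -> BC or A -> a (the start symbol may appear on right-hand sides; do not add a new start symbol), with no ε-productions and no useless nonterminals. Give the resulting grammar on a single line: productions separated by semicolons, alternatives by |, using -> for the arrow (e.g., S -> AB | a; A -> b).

S -> i | CF | SS; A -> d; B -> i; C -> i | AB | CD | SE | SS; D -> CA; E -> AA; F -> CA

No ε-productions.
After unit-elimination: S -> i | SS | CCd; C -> i | SS | di | CCd | Sdd.
TERM: introduce A -> d, B -> i and substitute in every rule of length ≥2.
BIN: C -> CCA becomes C -> CD, D -> CA; C -> SAA becomes C -> SE, E -> AA; S -> CCA becomes S -> CF, F -> CA.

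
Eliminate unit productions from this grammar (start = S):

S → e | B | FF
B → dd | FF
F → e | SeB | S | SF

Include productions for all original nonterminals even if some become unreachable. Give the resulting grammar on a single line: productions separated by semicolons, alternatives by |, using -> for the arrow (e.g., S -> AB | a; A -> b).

S -> e | FF | dd; B -> FF | dd; F -> e | FF | SF | dd | SeB

Unit productions: F->S, S->B.
Unit pairs (A ⇒* B via units): (F,B), (F,S), (S,B).
S: inherits non-unit rules of {B, S} → FF | dd | e.
B: inherits non-unit rules of {B} → FF | dd.
F: inherits non-unit rules of {B, F, S} → FF | SF | SeB | dd | e.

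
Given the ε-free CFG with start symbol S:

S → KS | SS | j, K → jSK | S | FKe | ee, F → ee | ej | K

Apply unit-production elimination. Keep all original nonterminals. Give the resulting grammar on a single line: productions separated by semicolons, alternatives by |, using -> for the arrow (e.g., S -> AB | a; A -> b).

Unit productions: F->K, K->S.
Unit pairs (A ⇒* B via units): (F,K), (F,S), (K,S).
S: inherits non-unit rules of {S} → KS | SS | j.
F: inherits non-unit rules of {F, K, S} → FKe | KS | SS | ee | ej | j | jSK.
K: inherits non-unit rules of {K, S} → FKe | KS | SS | ee | j | jSK.

S -> j | KS | SS; F -> j | KS | SS | ee | ej | FKe | jSK; K -> j | KS | SS | ee | FKe | jSK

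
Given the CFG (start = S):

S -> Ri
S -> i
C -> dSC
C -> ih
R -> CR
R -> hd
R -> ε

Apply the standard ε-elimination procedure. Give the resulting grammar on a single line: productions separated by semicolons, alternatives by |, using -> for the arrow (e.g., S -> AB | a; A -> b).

S -> i | Ri; C -> ih | dSC; R -> C | CR | hd

Nullable set: {R}.
S -> Ri: R nullable, giving Ri | i.
Drop R -> ε.
R -> CR: R nullable, giving C | CR.
Unchanged (no nullable symbols): S -> i; C -> dSC; C -> ih; R -> hd.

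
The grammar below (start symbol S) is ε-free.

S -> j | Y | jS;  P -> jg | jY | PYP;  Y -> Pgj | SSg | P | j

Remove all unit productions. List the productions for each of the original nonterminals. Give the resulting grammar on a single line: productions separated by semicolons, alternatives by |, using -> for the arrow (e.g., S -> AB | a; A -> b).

Unit productions: S->Y, Y->P.
Unit pairs (A ⇒* B via units): (S,P), (S,Y), (Y,P).
S: inherits non-unit rules of {P, S, Y} → PYP | Pgj | SSg | j | jS | jY | jg.
P: inherits non-unit rules of {P} → PYP | jY | jg.
Y: inherits non-unit rules of {P, Y} → PYP | Pgj | SSg | j | jY | jg.

S -> j | jS | jY | jg | PYP | Pgj | SSg; P -> jY | jg | PYP; Y -> j | jY | jg | PYP | Pgj | SSg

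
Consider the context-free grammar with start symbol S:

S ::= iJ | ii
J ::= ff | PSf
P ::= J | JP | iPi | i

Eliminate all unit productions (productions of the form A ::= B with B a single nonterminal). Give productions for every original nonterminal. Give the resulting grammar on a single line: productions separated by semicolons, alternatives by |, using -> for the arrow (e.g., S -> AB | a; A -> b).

Unit productions: P->J.
Unit pairs (A ⇒* B via units): (P,J).
S: inherits non-unit rules of {S} → iJ | ii.
J: inherits non-unit rules of {J} → PSf | ff.
P: inherits non-unit rules of {J, P} → JP | PSf | ff | i | iPi.

S -> iJ | ii; J -> ff | PSf; P -> i | JP | ff | PSf | iPi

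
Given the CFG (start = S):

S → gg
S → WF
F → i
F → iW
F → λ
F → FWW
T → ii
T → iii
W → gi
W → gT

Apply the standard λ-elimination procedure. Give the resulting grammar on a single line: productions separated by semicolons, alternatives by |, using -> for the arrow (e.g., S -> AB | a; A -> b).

Nullable set: {F}.
S -> WF: F nullable, giving W | WF.
Drop F -> λ.
F -> FWW: F nullable, giving FWW | WW.
Unchanged (no nullable symbols): S -> gg; F -> i; F -> iW; T -> ii; T -> iii; W -> gT; W -> gi.

S -> W | WF | gg; F -> i | WW | iW | FWW; T -> ii | iii; W -> gT | gi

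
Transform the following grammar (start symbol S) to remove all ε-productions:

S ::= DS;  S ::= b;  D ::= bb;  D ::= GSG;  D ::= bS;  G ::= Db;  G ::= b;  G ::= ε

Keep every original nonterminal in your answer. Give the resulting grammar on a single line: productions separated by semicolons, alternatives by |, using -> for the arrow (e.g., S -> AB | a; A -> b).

S -> b | DS; D -> S | GS | SG | bS | bb | GSG; G -> b | Db

Nullable set: {G}.
D -> GSG: G, G nullable, giving GS | GSG | S | SG.
Drop G -> ε.
Unchanged (no nullable symbols): S -> DS; S -> b; D -> bS; D -> bb; G -> Db; G -> b.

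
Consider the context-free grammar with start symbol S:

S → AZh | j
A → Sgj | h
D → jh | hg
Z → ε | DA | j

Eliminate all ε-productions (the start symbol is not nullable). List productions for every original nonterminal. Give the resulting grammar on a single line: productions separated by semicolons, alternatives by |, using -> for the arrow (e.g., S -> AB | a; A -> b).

S -> j | Ah | AZh; A -> h | Sgj; D -> hg | jh; Z -> j | DA

Nullable set: {Z}.
S -> AZh: Z nullable, giving AZh | Ah.
Drop Z -> ε.
Unchanged (no nullable symbols): S -> j; A -> Sgj; A -> h; D -> hg; D -> jh; Z -> DA; Z -> j.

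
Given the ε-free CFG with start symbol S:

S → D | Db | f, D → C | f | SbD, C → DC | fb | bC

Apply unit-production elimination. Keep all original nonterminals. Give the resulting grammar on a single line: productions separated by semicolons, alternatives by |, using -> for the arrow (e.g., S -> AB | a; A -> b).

Unit productions: D->C, S->D.
Unit pairs (A ⇒* B via units): (D,C), (S,C), (S,D).
S: inherits non-unit rules of {C, D, S} → DC | Db | SbD | bC | f | fb.
C: inherits non-unit rules of {C} → DC | bC | fb.
D: inherits non-unit rules of {C, D} → DC | SbD | bC | f | fb.

S -> f | DC | Db | bC | fb | SbD; C -> DC | bC | fb; D -> f | DC | bC | fb | SbD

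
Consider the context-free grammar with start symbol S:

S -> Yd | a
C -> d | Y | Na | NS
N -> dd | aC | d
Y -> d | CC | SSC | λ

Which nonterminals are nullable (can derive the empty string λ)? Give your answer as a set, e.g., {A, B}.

{C, Y}

Directly nullable (have an ε-rule): {Y}.
C is nullable via C -> Y (every symbol on the right is already known nullable).
Not nullable: N, S — each has a terminal in every rule's right-hand side or depends on a non-nullable symbol.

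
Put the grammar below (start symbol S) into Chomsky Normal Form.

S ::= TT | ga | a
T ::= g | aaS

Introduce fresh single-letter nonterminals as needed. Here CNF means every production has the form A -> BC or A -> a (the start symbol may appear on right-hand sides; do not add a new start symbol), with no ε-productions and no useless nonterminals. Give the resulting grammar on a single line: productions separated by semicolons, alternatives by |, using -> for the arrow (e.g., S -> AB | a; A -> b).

S -> a | AB | TT; A -> g; B -> a; C -> BS; T -> g | BC

No ε-productions.
No unit productions to eliminate.
TERM: introduce B -> a, A -> g and substitute in every rule of length ≥2.
BIN: T -> BBS becomes T -> BC, C -> BS.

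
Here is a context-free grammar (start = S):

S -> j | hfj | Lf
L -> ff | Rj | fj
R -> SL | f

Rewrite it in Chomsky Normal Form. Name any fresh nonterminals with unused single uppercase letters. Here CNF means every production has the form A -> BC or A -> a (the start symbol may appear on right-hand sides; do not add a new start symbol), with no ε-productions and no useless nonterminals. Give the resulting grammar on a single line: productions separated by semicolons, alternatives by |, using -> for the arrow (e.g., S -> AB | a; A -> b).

S -> j | CD | LB; A -> j; B -> f; C -> h; D -> BA; L -> BA | BB | RA; R -> f | SL

No ε-productions.
No unit productions to eliminate.
TERM: introduce B -> f, C -> h, A -> j and substitute in every rule of length ≥2.
BIN: S -> CBA becomes S -> CD, D -> BA.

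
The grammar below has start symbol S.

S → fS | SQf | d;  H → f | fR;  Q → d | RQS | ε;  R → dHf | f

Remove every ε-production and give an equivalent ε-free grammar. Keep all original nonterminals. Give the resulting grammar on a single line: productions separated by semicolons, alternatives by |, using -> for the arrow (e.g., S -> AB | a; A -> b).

S -> d | Sf | fS | SQf; H -> f | fR; Q -> d | RS | RQS; R -> f | dHf

Nullable set: {Q}.
S -> SQf: Q nullable, giving SQf | Sf.
Drop Q -> ε.
Q -> RQS: Q nullable, giving RQS | RS.
Unchanged (no nullable symbols): S -> d; S -> fS; H -> f; H -> fR; Q -> d; R -> dHf; R -> f.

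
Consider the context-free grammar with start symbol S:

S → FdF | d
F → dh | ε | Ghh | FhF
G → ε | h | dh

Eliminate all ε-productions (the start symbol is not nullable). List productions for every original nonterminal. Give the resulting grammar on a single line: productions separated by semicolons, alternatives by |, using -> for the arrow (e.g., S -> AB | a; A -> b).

Nullable set: {F, G}.
S -> FdF: F, F nullable, giving Fd | FdF | d | dF.
Drop F -> ε.
F -> FhF: F, F nullable, giving Fh | FhF | h | hF.
F -> Ghh: G nullable, giving Ghh | hh.
Drop G -> ε.
Unchanged (no nullable symbols): S -> d; F -> dh; G -> dh; G -> h.

S -> d | Fd | dF | FdF; F -> h | Fh | dh | hF | hh | FhF | Ghh; G -> h | dh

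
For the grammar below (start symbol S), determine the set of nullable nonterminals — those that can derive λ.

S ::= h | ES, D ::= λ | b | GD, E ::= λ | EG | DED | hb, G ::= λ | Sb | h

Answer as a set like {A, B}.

Directly nullable (have an ε-rule): {D, E, G}.
Not nullable: S — each has a terminal in every rule's right-hand side or depends on a non-nullable symbol.

{D, E, G}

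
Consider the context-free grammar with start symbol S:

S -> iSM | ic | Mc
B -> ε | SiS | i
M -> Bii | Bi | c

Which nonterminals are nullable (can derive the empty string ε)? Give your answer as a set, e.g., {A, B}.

Directly nullable (have an ε-rule): {B}.
Not nullable: M, S — each has a terminal in every rule's right-hand side or depends on a non-nullable symbol.

{B}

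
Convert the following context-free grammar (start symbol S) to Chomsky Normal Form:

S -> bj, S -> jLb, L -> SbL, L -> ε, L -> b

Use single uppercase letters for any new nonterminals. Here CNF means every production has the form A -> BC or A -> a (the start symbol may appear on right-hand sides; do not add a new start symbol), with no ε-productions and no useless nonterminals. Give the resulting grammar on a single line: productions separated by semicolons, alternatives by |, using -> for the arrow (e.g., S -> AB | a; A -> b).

S -> AB | BA | BD; A -> b; B -> j; C -> AL; D -> LA; L -> b | SA | SC

Nullable: {L}; after ε-elimination: S -> bj | jb | jLb; L -> b | Sb | SbL.
No unit productions to eliminate.
TERM: introduce A -> b, B -> j and substitute in every rule of length ≥2.
BIN: L -> SAL becomes L -> SC, C -> AL; S -> BLA becomes S -> BD, D -> LA.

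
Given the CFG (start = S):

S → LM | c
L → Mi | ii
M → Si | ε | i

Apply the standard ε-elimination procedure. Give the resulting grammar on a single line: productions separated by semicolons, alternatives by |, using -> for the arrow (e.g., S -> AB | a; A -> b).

Nullable set: {M}.
S -> LM: M nullable, giving L | LM.
L -> Mi: M nullable, giving Mi | i.
Drop M -> ε.
Unchanged (no nullable symbols): S -> c; L -> ii; M -> Si; M -> i.

S -> L | c | LM; L -> i | Mi | ii; M -> i | Si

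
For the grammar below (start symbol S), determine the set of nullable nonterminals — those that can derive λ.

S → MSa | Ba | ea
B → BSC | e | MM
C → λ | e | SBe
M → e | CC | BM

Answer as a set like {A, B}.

{B, C, M}

Directly nullable (have an ε-rule): {C}.
M is nullable via M -> CC (every symbol on the right is already known nullable).
B is nullable via B -> MM (every symbol on the right is already known nullable).
Not nullable: S — each has a terminal in every rule's right-hand side or depends on a non-nullable symbol.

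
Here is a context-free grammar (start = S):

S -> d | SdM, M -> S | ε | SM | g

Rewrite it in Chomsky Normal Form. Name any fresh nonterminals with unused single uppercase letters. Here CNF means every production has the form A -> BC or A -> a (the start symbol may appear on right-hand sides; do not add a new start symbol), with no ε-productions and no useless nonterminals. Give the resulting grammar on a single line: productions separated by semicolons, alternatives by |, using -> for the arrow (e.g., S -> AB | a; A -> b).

S -> d | SA | SC; A -> d; B -> AM; C -> AM; M -> d | g | SA | SB | SM

Nullable: {M}; after ε-elimination: S -> d | Sd | SdM; M -> S | g | SM.
After unit-elimination: S -> d | Sd | SdM; M -> d | g | SM | Sd | SdM.
TERM: introduce A -> d and substitute in every rule of length ≥2.
BIN: M -> SAM becomes M -> SB, B -> AM; S -> SAM becomes S -> SC, C -> AM.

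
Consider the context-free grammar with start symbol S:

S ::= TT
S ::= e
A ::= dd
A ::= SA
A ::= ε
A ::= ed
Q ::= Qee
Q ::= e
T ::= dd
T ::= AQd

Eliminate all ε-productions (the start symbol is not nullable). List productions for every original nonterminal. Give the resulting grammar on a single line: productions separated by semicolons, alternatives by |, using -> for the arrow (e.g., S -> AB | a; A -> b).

Nullable set: {A}.
Drop A -> ε.
A -> SA: A nullable, giving S | SA.
T -> AQd: A nullable, giving AQd | Qd.
Unchanged (no nullable symbols): S -> TT; S -> e; A -> dd; A -> ed; Q -> Qee; Q -> e; T -> dd.

S -> e | TT; A -> S | SA | dd | ed; Q -> e | Qee; T -> Qd | dd | AQd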